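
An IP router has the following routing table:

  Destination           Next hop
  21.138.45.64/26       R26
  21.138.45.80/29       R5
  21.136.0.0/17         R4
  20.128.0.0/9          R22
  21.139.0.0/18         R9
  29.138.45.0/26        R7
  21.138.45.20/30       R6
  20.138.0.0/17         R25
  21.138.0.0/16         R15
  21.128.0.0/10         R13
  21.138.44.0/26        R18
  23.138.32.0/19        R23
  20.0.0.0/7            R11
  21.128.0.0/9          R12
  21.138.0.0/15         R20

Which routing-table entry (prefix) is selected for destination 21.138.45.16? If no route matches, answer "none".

Entries matching 21.138.45.16:
  20.0.0.0/7 (20.0.0.0 - 21.255.255.255)
  21.128.0.0/9 (21.128.0.0 - 21.255.255.255)
  21.128.0.0/10 (21.128.0.0 - 21.191.255.255)
  21.138.0.0/15 (21.138.0.0 - 21.139.255.255)
  21.138.0.0/16 (21.138.0.0 - 21.138.255.255)
Most specific is 21.138.0.0/16.

21.138.0.0/16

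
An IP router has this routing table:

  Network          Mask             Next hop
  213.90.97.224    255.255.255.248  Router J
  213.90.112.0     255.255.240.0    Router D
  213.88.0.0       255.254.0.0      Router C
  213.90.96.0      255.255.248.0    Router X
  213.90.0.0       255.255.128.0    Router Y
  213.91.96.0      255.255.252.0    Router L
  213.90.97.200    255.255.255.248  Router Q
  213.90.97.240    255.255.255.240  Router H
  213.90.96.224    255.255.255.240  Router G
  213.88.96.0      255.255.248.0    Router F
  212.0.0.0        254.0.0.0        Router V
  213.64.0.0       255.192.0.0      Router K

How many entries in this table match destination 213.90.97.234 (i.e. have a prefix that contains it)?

4

Prefixes containing 213.90.97.234:
  212.0.0.0/7 (212.0.0.0 - 213.255.255.255)
  213.64.0.0/10 (213.64.0.0 - 213.127.255.255)
  213.90.0.0/17 (213.90.0.0 - 213.90.127.255)
  213.90.96.0/21 (213.90.96.0 - 213.90.103.255)
Total matching entries: 4.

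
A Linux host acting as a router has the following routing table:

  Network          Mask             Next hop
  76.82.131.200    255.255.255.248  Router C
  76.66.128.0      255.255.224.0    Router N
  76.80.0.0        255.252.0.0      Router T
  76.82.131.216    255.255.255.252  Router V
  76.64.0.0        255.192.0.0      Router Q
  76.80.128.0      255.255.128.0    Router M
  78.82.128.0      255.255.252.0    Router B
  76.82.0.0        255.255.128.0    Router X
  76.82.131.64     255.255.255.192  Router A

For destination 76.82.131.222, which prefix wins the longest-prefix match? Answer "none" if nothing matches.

Entries matching 76.82.131.222:
  76.64.0.0/10 (76.64.0.0 - 76.127.255.255)
  76.80.0.0/14 (76.80.0.0 - 76.83.255.255)
Most specific is 76.80.0.0/14.

76.80.0.0/14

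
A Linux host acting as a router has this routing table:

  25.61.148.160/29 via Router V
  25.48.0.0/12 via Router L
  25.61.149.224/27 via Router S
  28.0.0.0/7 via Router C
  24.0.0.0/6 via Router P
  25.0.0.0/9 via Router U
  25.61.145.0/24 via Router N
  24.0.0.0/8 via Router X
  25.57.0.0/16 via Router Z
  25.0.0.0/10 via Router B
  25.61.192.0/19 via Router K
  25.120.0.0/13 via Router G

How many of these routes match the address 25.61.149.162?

Prefixes containing 25.61.149.162:
  24.0.0.0/6 (24.0.0.0 - 27.255.255.255)
  25.0.0.0/9 (25.0.0.0 - 25.127.255.255)
  25.0.0.0/10 (25.0.0.0 - 25.63.255.255)
  25.48.0.0/12 (25.48.0.0 - 25.63.255.255)
Total matching entries: 4.

4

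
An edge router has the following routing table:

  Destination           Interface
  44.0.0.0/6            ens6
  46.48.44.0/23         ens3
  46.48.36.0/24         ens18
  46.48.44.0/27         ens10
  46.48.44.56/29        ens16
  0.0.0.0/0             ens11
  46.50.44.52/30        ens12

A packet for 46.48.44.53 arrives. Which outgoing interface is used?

ens3

Routes whose prefix contains 46.48.44.53:
  0.0.0.0/0 (default, matches everything) -> ens11
  44.0.0.0/6 (44.0.0.0 - 47.255.255.255) -> ens6
  46.48.44.0/23 (46.48.44.0 - 46.48.45.255) -> ens3
More-specific entries that do NOT match:
  46.50.44.52/30 (46.50.44.52 - 46.50.44.55) does not contain 46.48.44.53
  46.48.44.56/29 (46.48.44.56 - 46.48.44.63) does not contain 46.48.44.53
  46.48.44.0/27 (46.48.44.0 - 46.48.44.31) does not contain 46.48.44.53
  46.48.36.0/24 (46.48.36.0 - 46.48.36.255) does not contain 46.48.44.53
Longest matching prefix is /23 -> interface ens3.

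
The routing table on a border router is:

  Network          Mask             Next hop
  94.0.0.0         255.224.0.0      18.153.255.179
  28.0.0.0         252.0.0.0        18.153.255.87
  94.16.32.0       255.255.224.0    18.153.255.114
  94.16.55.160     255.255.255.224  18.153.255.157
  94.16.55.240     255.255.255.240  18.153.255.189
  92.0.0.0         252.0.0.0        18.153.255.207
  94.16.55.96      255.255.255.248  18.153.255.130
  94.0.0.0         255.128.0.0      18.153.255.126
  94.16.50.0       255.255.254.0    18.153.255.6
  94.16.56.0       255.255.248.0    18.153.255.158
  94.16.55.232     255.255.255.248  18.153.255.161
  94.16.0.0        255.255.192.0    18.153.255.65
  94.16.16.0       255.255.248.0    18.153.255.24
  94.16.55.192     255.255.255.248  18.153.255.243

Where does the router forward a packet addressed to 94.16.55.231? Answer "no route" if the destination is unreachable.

18.153.255.114

Routes whose prefix contains 94.16.55.231:
  92.0.0.0/6 (92.0.0.0 - 95.255.255.255) -> 18.153.255.207
  94.0.0.0/9 (94.0.0.0 - 94.127.255.255) -> 18.153.255.126
  94.0.0.0/11 (94.0.0.0 - 94.31.255.255) -> 18.153.255.179
  94.16.0.0/18 (94.16.0.0 - 94.16.63.255) -> 18.153.255.65
  94.16.32.0/19 (94.16.32.0 - 94.16.63.255) -> 18.153.255.114
More-specific entries that do NOT match:
  94.16.55.96/29 (94.16.55.96 - 94.16.55.103) does not contain 94.16.55.231
  94.16.55.232/29 (94.16.55.232 - 94.16.55.239) does not contain 94.16.55.231
  94.16.55.192/29 (94.16.55.192 - 94.16.55.199) does not contain 94.16.55.231
  94.16.55.240/28 (94.16.55.240 - 94.16.55.255) does not contain 94.16.55.231
  94.16.55.160/27 (94.16.55.160 - 94.16.55.191) does not contain 94.16.55.231
  94.16.50.0/23 (94.16.50.0 - 94.16.51.255) does not contain 94.16.55.231
  94.16.56.0/21 (94.16.56.0 - 94.16.63.255) does not contain 94.16.55.231
  94.16.16.0/21 (94.16.16.0 - 94.16.23.255) does not contain 94.16.55.231
Longest matching prefix is /19 -> next hop 18.153.255.114.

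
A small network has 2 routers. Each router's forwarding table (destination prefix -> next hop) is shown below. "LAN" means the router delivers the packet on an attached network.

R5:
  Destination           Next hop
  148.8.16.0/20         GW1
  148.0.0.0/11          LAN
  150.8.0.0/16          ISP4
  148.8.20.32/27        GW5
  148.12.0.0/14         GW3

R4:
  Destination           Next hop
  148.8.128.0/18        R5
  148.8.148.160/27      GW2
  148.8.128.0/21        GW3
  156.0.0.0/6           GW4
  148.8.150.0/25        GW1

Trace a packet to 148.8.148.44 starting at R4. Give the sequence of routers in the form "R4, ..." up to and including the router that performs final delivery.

At R4: longest match for 148.8.148.44 is 148.8.128.0/18 -> R5
At R5: longest match for 148.8.148.44 is 148.0.0.0/11 -> LAN

R4, R5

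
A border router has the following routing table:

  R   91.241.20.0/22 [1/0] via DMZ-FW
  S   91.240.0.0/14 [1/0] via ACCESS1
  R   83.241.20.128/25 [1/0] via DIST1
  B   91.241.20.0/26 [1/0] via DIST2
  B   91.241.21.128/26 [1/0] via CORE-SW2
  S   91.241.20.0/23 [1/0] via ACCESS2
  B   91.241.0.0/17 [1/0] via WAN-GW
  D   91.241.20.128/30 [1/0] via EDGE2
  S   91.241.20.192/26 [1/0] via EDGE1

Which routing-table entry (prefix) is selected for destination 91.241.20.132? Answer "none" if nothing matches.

91.241.20.0/23

Entries matching 91.241.20.132:
  91.240.0.0/14 (91.240.0.0 - 91.243.255.255)
  91.241.0.0/17 (91.241.0.0 - 91.241.127.255)
  91.241.20.0/22 (91.241.20.0 - 91.241.23.255)
  91.241.20.0/23 (91.241.20.0 - 91.241.21.255)
Most specific is 91.241.20.0/23.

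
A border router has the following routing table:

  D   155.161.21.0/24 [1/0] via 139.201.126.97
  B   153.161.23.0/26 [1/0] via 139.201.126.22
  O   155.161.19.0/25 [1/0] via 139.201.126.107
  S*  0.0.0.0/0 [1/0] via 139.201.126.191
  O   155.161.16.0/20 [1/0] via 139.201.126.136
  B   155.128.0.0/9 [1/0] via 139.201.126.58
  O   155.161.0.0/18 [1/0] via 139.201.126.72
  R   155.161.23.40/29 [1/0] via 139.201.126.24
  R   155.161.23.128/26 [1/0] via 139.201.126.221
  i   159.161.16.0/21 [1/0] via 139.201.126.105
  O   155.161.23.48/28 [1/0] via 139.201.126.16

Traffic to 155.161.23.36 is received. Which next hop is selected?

Routes whose prefix contains 155.161.23.36:
  0.0.0.0/0 (default, matches everything) -> 139.201.126.191
  155.128.0.0/9 (155.128.0.0 - 155.255.255.255) -> 139.201.126.58
  155.161.0.0/18 (155.161.0.0 - 155.161.63.255) -> 139.201.126.72
  155.161.16.0/20 (155.161.16.0 - 155.161.31.255) -> 139.201.126.136
More-specific entries that do NOT match:
  155.161.23.40/29 (155.161.23.40 - 155.161.23.47) does not contain 155.161.23.36
  155.161.23.48/28 (155.161.23.48 - 155.161.23.63) does not contain 155.161.23.36
  153.161.23.0/26 (153.161.23.0 - 153.161.23.63) does not contain 155.161.23.36
  155.161.23.128/26 (155.161.23.128 - 155.161.23.191) does not contain 155.161.23.36
  155.161.19.0/25 (155.161.19.0 - 155.161.19.127) does not contain 155.161.23.36
  155.161.21.0/24 (155.161.21.0 - 155.161.21.255) does not contain 155.161.23.36
  159.161.16.0/21 (159.161.16.0 - 159.161.23.255) does not contain 155.161.23.36
Longest matching prefix is /20 -> next hop 139.201.126.136.

139.201.126.136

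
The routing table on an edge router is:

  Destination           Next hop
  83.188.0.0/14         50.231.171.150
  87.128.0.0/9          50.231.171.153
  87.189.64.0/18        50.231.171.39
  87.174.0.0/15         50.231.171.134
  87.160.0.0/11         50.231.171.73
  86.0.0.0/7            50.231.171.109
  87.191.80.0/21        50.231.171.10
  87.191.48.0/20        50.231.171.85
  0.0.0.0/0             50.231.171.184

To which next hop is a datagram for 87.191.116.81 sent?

50.231.171.73

Routes whose prefix contains 87.191.116.81:
  0.0.0.0/0 (default, matches everything) -> 50.231.171.184
  86.0.0.0/7 (86.0.0.0 - 87.255.255.255) -> 50.231.171.109
  87.128.0.0/9 (87.128.0.0 - 87.255.255.255) -> 50.231.171.153
  87.160.0.0/11 (87.160.0.0 - 87.191.255.255) -> 50.231.171.73
More-specific entries that do NOT match:
  87.191.80.0/21 (87.191.80.0 - 87.191.87.255) does not contain 87.191.116.81
  87.191.48.0/20 (87.191.48.0 - 87.191.63.255) does not contain 87.191.116.81
  87.189.64.0/18 (87.189.64.0 - 87.189.127.255) does not contain 87.191.116.81
  87.174.0.0/15 (87.174.0.0 - 87.175.255.255) does not contain 87.191.116.81
  83.188.0.0/14 (83.188.0.0 - 83.191.255.255) does not contain 87.191.116.81
Longest matching prefix is /11 -> next hop 50.231.171.73.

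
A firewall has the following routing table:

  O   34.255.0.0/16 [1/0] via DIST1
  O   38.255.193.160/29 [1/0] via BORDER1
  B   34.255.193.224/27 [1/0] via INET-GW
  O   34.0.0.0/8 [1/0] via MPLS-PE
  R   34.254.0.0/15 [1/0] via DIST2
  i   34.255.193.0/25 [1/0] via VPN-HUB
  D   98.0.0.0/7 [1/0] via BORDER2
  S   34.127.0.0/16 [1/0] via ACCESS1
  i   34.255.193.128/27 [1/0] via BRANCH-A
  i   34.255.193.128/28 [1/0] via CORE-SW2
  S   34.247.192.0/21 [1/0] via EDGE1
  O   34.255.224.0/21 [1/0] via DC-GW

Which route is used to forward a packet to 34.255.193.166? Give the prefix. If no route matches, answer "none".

34.255.0.0/16

Entries matching 34.255.193.166:
  34.0.0.0/8 (34.0.0.0 - 34.255.255.255)
  34.254.0.0/15 (34.254.0.0 - 34.255.255.255)
  34.255.0.0/16 (34.255.0.0 - 34.255.255.255)
Most specific is 34.255.0.0/16.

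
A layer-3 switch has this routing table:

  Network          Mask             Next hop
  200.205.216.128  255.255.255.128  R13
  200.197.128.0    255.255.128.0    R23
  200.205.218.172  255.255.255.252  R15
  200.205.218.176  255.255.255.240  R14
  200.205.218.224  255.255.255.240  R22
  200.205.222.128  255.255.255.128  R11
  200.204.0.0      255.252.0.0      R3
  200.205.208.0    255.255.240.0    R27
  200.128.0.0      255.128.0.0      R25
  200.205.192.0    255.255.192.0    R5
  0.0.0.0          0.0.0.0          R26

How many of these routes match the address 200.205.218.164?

5

Prefixes containing 200.205.218.164:
  0.0.0.0/0 (default, matches everything)
  200.128.0.0/9 (200.128.0.0 - 200.255.255.255)
  200.204.0.0/14 (200.204.0.0 - 200.207.255.255)
  200.205.192.0/18 (200.205.192.0 - 200.205.255.255)
  200.205.208.0/20 (200.205.208.0 - 200.205.223.255)
Total matching entries: 5.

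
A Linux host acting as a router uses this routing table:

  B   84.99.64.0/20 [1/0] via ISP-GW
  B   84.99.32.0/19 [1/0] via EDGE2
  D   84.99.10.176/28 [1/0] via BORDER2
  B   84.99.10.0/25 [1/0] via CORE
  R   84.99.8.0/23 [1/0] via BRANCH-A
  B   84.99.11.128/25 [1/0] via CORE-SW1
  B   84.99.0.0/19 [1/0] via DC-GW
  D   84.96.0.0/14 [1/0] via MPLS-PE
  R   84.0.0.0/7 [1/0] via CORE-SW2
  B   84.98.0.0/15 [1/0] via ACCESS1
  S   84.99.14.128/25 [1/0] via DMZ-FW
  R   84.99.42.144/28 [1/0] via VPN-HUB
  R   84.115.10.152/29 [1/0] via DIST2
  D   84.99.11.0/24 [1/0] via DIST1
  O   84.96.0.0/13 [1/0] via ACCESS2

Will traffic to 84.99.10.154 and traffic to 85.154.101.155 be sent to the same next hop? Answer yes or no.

no

84.99.10.154: longest match 84.99.0.0/19 -> DC-GW
85.154.101.155: longest match 84.0.0.0/7 -> CORE-SW2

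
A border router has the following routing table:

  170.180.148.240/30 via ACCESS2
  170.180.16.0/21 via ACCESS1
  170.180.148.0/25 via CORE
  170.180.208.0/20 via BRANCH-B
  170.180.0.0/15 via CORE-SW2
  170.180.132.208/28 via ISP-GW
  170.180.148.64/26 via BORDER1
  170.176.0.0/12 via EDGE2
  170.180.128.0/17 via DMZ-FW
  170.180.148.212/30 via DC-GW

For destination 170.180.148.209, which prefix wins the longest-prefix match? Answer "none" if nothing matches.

170.180.128.0/17

Entries matching 170.180.148.209:
  170.176.0.0/12 (170.176.0.0 - 170.191.255.255)
  170.180.0.0/15 (170.180.0.0 - 170.181.255.255)
  170.180.128.0/17 (170.180.128.0 - 170.180.255.255)
Most specific is 170.180.128.0/17.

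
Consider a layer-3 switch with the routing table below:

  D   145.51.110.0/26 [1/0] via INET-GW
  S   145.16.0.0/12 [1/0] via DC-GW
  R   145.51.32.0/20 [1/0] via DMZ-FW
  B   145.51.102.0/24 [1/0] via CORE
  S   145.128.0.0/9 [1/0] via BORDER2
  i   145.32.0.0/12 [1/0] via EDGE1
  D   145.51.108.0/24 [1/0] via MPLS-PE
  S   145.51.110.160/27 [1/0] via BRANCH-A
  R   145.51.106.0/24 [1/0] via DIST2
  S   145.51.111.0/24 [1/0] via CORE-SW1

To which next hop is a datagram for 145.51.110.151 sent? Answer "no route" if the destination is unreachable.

No entry's prefix contains 145.51.110.151; there is no default route.

no route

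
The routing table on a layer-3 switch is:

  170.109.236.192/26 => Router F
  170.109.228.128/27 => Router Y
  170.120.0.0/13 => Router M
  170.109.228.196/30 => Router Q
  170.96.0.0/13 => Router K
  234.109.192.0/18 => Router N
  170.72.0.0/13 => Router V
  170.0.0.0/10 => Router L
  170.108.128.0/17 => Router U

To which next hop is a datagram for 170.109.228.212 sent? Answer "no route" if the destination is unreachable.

No entry's prefix contains 170.109.228.212; there is no default route.

no route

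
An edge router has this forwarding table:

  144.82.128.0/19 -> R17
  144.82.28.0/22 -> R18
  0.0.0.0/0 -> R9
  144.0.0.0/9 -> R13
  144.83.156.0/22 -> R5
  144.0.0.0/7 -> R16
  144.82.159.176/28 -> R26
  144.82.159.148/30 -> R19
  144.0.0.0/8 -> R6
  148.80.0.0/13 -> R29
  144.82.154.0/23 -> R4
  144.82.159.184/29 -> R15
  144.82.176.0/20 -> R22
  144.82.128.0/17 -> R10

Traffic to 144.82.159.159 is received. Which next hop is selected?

R17

Routes whose prefix contains 144.82.159.159:
  0.0.0.0/0 (default, matches everything) -> R9
  144.0.0.0/7 (144.0.0.0 - 145.255.255.255) -> R16
  144.0.0.0/8 (144.0.0.0 - 144.255.255.255) -> R6
  144.0.0.0/9 (144.0.0.0 - 144.127.255.255) -> R13
  144.82.128.0/17 (144.82.128.0 - 144.82.255.255) -> R10
  144.82.128.0/19 (144.82.128.0 - 144.82.159.255) -> R17
More-specific entries that do NOT match:
  144.82.159.148/30 (144.82.159.148 - 144.82.159.151) does not contain 144.82.159.159
  144.82.159.184/29 (144.82.159.184 - 144.82.159.191) does not contain 144.82.159.159
  144.82.159.176/28 (144.82.159.176 - 144.82.159.191) does not contain 144.82.159.159
  144.82.154.0/23 (144.82.154.0 - 144.82.155.255) does not contain 144.82.159.159
  144.82.28.0/22 (144.82.28.0 - 144.82.31.255) does not contain 144.82.159.159
  144.83.156.0/22 (144.83.156.0 - 144.83.159.255) does not contain 144.82.159.159
  144.82.176.0/20 (144.82.176.0 - 144.82.191.255) does not contain 144.82.159.159
Longest matching prefix is /19 -> next hop R17.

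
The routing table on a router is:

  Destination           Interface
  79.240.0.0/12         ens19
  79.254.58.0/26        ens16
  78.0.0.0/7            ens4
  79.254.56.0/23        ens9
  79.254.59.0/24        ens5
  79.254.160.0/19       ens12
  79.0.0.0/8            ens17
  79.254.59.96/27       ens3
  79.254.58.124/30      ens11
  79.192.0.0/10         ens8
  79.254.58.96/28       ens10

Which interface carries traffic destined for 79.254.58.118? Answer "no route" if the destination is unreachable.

Routes whose prefix contains 79.254.58.118:
  78.0.0.0/7 (78.0.0.0 - 79.255.255.255) -> ens4
  79.0.0.0/8 (79.0.0.0 - 79.255.255.255) -> ens17
  79.192.0.0/10 (79.192.0.0 - 79.255.255.255) -> ens8
  79.240.0.0/12 (79.240.0.0 - 79.255.255.255) -> ens19
More-specific entries that do NOT match:
  79.254.58.124/30 (79.254.58.124 - 79.254.58.127) does not contain 79.254.58.118
  79.254.58.96/28 (79.254.58.96 - 79.254.58.111) does not contain 79.254.58.118
  79.254.59.96/27 (79.254.59.96 - 79.254.59.127) does not contain 79.254.58.118
  79.254.58.0/26 (79.254.58.0 - 79.254.58.63) does not contain 79.254.58.118
  79.254.59.0/24 (79.254.59.0 - 79.254.59.255) does not contain 79.254.58.118
  79.254.56.0/23 (79.254.56.0 - 79.254.57.255) does not contain 79.254.58.118
  79.254.160.0/19 (79.254.160.0 - 79.254.191.255) does not contain 79.254.58.118
Longest matching prefix is /12 -> interface ens19.

ens19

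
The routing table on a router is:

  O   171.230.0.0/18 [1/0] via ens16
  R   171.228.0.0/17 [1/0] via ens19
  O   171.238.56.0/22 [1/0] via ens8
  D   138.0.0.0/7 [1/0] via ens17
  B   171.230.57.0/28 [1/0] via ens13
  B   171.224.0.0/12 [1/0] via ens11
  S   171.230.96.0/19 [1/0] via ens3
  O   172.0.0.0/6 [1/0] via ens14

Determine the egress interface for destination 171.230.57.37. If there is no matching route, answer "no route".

ens16

Routes whose prefix contains 171.230.57.37:
  171.224.0.0/12 (171.224.0.0 - 171.239.255.255) -> ens11
  171.230.0.0/18 (171.230.0.0 - 171.230.63.255) -> ens16
More-specific entries that do NOT match:
  171.230.57.0/28 (171.230.57.0 - 171.230.57.15) does not contain 171.230.57.37
  171.238.56.0/22 (171.238.56.0 - 171.238.59.255) does not contain 171.230.57.37
  171.230.96.0/19 (171.230.96.0 - 171.230.127.255) does not contain 171.230.57.37
Longest matching prefix is /18 -> interface ens16.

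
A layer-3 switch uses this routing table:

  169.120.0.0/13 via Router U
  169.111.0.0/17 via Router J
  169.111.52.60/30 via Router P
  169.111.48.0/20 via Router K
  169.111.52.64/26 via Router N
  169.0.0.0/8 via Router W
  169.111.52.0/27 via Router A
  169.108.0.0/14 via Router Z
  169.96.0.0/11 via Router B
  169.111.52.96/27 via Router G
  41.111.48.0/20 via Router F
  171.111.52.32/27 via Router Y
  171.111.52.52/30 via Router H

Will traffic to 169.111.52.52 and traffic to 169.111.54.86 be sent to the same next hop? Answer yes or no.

yes

169.111.52.52: longest match 169.111.48.0/20 -> Router K
169.111.54.86: longest match 169.111.48.0/20 -> Router K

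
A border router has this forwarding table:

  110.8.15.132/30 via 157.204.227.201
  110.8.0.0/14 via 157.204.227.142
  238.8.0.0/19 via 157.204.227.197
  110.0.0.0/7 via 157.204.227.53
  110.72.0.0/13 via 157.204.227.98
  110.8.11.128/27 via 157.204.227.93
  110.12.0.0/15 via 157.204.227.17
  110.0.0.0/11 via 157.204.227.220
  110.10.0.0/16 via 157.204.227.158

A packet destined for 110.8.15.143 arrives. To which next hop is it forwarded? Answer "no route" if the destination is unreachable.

Routes whose prefix contains 110.8.15.143:
  110.0.0.0/7 (110.0.0.0 - 111.255.255.255) -> 157.204.227.53
  110.0.0.0/11 (110.0.0.0 - 110.31.255.255) -> 157.204.227.220
  110.8.0.0/14 (110.8.0.0 - 110.11.255.255) -> 157.204.227.142
More-specific entries that do NOT match:
  110.8.15.132/30 (110.8.15.132 - 110.8.15.135) does not contain 110.8.15.143
  110.8.11.128/27 (110.8.11.128 - 110.8.11.159) does not contain 110.8.15.143
  238.8.0.0/19 (238.8.0.0 - 238.8.31.255) does not contain 110.8.15.143
  110.10.0.0/16 (110.10.0.0 - 110.10.255.255) does not contain 110.8.15.143
  110.12.0.0/15 (110.12.0.0 - 110.13.255.255) does not contain 110.8.15.143
Longest matching prefix is /14 -> next hop 157.204.227.142.

157.204.227.142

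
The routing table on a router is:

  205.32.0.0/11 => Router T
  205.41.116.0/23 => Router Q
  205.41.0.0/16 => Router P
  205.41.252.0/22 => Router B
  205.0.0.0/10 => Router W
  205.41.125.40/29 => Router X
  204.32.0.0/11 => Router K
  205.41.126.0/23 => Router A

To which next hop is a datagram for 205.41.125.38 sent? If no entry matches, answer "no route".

Router P

Routes whose prefix contains 205.41.125.38:
  205.0.0.0/10 (205.0.0.0 - 205.63.255.255) -> Router W
  205.32.0.0/11 (205.32.0.0 - 205.63.255.255) -> Router T
  205.41.0.0/16 (205.41.0.0 - 205.41.255.255) -> Router P
More-specific entries that do NOT match:
  205.41.125.40/29 (205.41.125.40 - 205.41.125.47) does not contain 205.41.125.38
  205.41.116.0/23 (205.41.116.0 - 205.41.117.255) does not contain 205.41.125.38
  205.41.126.0/23 (205.41.126.0 - 205.41.127.255) does not contain 205.41.125.38
  205.41.252.0/22 (205.41.252.0 - 205.41.255.255) does not contain 205.41.125.38
Longest matching prefix is /16 -> next hop Router P.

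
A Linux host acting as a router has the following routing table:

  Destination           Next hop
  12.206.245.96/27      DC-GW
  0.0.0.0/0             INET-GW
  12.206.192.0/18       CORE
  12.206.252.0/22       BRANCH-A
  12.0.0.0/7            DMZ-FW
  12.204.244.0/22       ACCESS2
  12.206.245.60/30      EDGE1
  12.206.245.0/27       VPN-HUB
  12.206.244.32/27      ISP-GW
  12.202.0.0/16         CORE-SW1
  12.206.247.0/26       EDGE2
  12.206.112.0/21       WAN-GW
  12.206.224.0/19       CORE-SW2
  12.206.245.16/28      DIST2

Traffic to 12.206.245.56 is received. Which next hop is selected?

CORE-SW2

Routes whose prefix contains 12.206.245.56:
  0.0.0.0/0 (default, matches everything) -> INET-GW
  12.0.0.0/7 (12.0.0.0 - 13.255.255.255) -> DMZ-FW
  12.206.192.0/18 (12.206.192.0 - 12.206.255.255) -> CORE
  12.206.224.0/19 (12.206.224.0 - 12.206.255.255) -> CORE-SW2
More-specific entries that do NOT match:
  12.206.245.60/30 (12.206.245.60 - 12.206.245.63) does not contain 12.206.245.56
  12.206.245.16/28 (12.206.245.16 - 12.206.245.31) does not contain 12.206.245.56
  12.206.245.96/27 (12.206.245.96 - 12.206.245.127) does not contain 12.206.245.56
  12.206.245.0/27 (12.206.245.0 - 12.206.245.31) does not contain 12.206.245.56
  12.206.244.32/27 (12.206.244.32 - 12.206.244.63) does not contain 12.206.245.56
  12.206.247.0/26 (12.206.247.0 - 12.206.247.63) does not contain 12.206.245.56
  12.206.252.0/22 (12.206.252.0 - 12.206.255.255) does not contain 12.206.245.56
  12.204.244.0/22 (12.204.244.0 - 12.204.247.255) does not contain 12.206.245.56
  12.206.112.0/21 (12.206.112.0 - 12.206.119.255) does not contain 12.206.245.56
Longest matching prefix is /19 -> next hop CORE-SW2.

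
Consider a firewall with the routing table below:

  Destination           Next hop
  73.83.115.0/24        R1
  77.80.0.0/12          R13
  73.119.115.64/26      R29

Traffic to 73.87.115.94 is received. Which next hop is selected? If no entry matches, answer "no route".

no route

No entry's prefix contains 73.87.115.94; there is no default route.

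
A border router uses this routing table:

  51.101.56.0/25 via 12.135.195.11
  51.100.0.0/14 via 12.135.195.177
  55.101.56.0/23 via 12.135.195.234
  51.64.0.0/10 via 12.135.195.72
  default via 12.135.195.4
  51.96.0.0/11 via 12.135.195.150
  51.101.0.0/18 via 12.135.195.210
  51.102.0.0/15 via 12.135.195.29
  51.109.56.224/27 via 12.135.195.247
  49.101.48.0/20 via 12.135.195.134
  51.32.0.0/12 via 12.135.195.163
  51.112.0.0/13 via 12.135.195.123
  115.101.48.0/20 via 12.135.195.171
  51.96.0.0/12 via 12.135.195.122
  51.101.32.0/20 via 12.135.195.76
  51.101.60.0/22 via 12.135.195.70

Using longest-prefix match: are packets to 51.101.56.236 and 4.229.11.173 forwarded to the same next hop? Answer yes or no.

no

51.101.56.236: longest match 51.101.0.0/18 -> 12.135.195.210
4.229.11.173: longest match 0.0.0.0/0 -> 12.135.195.4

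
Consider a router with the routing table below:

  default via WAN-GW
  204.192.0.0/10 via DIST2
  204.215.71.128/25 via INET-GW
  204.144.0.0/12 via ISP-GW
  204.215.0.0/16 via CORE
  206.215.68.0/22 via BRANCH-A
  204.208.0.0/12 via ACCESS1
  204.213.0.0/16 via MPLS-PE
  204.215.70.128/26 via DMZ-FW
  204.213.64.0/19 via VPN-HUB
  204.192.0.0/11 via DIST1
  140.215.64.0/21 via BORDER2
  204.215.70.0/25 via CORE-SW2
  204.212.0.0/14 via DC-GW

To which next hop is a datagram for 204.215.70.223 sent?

Routes whose prefix contains 204.215.70.223:
  0.0.0.0/0 (default, matches everything) -> WAN-GW
  204.192.0.0/10 (204.192.0.0 - 204.255.255.255) -> DIST2
  204.192.0.0/11 (204.192.0.0 - 204.223.255.255) -> DIST1
  204.208.0.0/12 (204.208.0.0 - 204.223.255.255) -> ACCESS1
  204.212.0.0/14 (204.212.0.0 - 204.215.255.255) -> DC-GW
  204.215.0.0/16 (204.215.0.0 - 204.215.255.255) -> CORE
More-specific entries that do NOT match:
  204.215.70.128/26 (204.215.70.128 - 204.215.70.191) does not contain 204.215.70.223
  204.215.71.128/25 (204.215.71.128 - 204.215.71.255) does not contain 204.215.70.223
  204.215.70.0/25 (204.215.70.0 - 204.215.70.127) does not contain 204.215.70.223
  206.215.68.0/22 (206.215.68.0 - 206.215.71.255) does not contain 204.215.70.223
  140.215.64.0/21 (140.215.64.0 - 140.215.71.255) does not contain 204.215.70.223
  204.213.64.0/19 (204.213.64.0 - 204.213.95.255) does not contain 204.215.70.223
Longest matching prefix is /16 -> next hop CORE.

CORE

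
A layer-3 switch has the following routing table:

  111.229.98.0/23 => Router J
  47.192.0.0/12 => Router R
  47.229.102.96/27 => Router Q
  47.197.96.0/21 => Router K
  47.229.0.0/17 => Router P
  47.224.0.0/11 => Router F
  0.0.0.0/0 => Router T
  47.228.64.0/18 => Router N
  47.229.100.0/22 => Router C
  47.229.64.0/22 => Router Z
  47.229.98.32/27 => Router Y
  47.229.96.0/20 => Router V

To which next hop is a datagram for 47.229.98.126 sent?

Routes whose prefix contains 47.229.98.126:
  0.0.0.0/0 (default, matches everything) -> Router T
  47.224.0.0/11 (47.224.0.0 - 47.255.255.255) -> Router F
  47.229.0.0/17 (47.229.0.0 - 47.229.127.255) -> Router P
  47.229.96.0/20 (47.229.96.0 - 47.229.111.255) -> Router V
More-specific entries that do NOT match:
  47.229.102.96/27 (47.229.102.96 - 47.229.102.127) does not contain 47.229.98.126
  47.229.98.32/27 (47.229.98.32 - 47.229.98.63) does not contain 47.229.98.126
  111.229.98.0/23 (111.229.98.0 - 111.229.99.255) does not contain 47.229.98.126
  47.229.100.0/22 (47.229.100.0 - 47.229.103.255) does not contain 47.229.98.126
  47.229.64.0/22 (47.229.64.0 - 47.229.67.255) does not contain 47.229.98.126
  47.197.96.0/21 (47.197.96.0 - 47.197.103.255) does not contain 47.229.98.126
Longest matching prefix is /20 -> next hop Router V.

Router V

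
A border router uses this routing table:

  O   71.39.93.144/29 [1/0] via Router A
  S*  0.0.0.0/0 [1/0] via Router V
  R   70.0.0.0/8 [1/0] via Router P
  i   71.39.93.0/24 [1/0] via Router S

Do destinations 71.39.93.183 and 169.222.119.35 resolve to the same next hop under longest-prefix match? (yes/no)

71.39.93.183: longest match 71.39.93.0/24 -> Router S
169.222.119.35: longest match 0.0.0.0/0 -> Router V

no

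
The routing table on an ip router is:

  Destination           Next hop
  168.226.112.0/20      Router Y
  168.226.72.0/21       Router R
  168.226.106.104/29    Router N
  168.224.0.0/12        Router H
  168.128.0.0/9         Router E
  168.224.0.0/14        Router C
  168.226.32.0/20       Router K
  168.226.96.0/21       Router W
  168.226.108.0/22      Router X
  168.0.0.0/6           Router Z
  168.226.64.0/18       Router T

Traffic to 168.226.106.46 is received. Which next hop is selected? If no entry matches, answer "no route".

Router T

Routes whose prefix contains 168.226.106.46:
  168.0.0.0/6 (168.0.0.0 - 171.255.255.255) -> Router Z
  168.128.0.0/9 (168.128.0.0 - 168.255.255.255) -> Router E
  168.224.0.0/12 (168.224.0.0 - 168.239.255.255) -> Router H
  168.224.0.0/14 (168.224.0.0 - 168.227.255.255) -> Router C
  168.226.64.0/18 (168.226.64.0 - 168.226.127.255) -> Router T
More-specific entries that do NOT match:
  168.226.106.104/29 (168.226.106.104 - 168.226.106.111) does not contain 168.226.106.46
  168.226.108.0/22 (168.226.108.0 - 168.226.111.255) does not contain 168.226.106.46
  168.226.72.0/21 (168.226.72.0 - 168.226.79.255) does not contain 168.226.106.46
  168.226.96.0/21 (168.226.96.0 - 168.226.103.255) does not contain 168.226.106.46
  168.226.112.0/20 (168.226.112.0 - 168.226.127.255) does not contain 168.226.106.46
  168.226.32.0/20 (168.226.32.0 - 168.226.47.255) does not contain 168.226.106.46
Longest matching prefix is /18 -> next hop Router T.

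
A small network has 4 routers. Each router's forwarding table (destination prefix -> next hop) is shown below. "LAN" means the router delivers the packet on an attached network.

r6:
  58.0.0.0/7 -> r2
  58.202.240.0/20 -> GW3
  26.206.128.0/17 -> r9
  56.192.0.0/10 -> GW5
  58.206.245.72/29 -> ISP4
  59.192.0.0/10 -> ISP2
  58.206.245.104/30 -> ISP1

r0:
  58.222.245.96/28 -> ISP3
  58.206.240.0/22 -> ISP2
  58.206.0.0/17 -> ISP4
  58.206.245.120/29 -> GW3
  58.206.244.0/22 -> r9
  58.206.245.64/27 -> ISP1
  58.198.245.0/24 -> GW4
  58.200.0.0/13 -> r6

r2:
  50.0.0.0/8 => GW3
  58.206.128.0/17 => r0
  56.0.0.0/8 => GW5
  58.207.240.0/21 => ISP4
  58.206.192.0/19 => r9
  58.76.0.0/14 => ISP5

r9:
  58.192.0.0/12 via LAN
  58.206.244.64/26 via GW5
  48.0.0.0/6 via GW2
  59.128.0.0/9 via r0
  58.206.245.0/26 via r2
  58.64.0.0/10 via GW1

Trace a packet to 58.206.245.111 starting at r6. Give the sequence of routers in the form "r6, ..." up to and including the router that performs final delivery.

r6, r2, r0, r9

At r6: longest match for 58.206.245.111 is 58.0.0.0/7 -> r2
At r2: longest match for 58.206.245.111 is 58.206.128.0/17 -> r0
At r0: longest match for 58.206.245.111 is 58.206.244.0/22 -> r9
At r9: longest match for 58.206.245.111 is 58.192.0.0/12 -> LAN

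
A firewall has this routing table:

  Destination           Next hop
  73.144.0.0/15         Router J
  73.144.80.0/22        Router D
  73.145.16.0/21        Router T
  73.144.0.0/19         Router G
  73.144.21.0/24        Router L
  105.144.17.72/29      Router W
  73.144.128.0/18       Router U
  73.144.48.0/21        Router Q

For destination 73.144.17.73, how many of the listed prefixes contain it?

Prefixes containing 73.144.17.73:
  73.144.0.0/15 (73.144.0.0 - 73.145.255.255)
  73.144.0.0/19 (73.144.0.0 - 73.144.31.255)
Total matching entries: 2.

2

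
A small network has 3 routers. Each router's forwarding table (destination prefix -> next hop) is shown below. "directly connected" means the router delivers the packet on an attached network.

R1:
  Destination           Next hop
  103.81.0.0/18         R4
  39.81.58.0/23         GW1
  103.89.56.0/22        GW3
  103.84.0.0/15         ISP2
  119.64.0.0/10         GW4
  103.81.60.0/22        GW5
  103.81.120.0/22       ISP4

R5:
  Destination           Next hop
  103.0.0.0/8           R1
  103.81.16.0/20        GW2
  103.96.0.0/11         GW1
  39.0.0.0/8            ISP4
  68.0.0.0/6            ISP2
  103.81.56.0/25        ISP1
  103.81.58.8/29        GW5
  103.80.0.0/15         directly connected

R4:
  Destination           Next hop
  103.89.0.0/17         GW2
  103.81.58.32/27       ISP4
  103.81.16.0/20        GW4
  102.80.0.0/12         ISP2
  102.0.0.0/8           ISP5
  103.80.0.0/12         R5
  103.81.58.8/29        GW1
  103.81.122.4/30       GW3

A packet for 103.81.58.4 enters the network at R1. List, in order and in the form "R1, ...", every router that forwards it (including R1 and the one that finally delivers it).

R1, R4, R5

At R1: longest match for 103.81.58.4 is 103.81.0.0/18 -> R4
At R4: longest match for 103.81.58.4 is 103.80.0.0/12 -> R5
At R5: longest match for 103.81.58.4 is 103.80.0.0/15 -> directly connected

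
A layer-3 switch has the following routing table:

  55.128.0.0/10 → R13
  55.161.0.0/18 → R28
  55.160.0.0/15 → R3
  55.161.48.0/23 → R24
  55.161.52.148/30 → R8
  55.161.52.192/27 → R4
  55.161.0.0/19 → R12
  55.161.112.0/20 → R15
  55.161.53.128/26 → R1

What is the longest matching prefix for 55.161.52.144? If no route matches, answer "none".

55.161.0.0/18

Entries matching 55.161.52.144:
  55.128.0.0/10 (55.128.0.0 - 55.191.255.255)
  55.160.0.0/15 (55.160.0.0 - 55.161.255.255)
  55.161.0.0/18 (55.161.0.0 - 55.161.63.255)
Most specific is 55.161.0.0/18.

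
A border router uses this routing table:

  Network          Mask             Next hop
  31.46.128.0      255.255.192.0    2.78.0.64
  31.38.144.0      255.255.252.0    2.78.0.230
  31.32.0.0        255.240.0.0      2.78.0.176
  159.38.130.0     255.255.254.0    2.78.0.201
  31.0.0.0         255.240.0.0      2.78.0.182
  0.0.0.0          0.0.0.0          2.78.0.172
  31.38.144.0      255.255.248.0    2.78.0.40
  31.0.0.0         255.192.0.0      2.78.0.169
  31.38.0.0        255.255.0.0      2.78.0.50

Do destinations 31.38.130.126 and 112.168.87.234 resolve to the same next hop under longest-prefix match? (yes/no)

31.38.130.126: longest match 31.38.0.0/16 -> 2.78.0.50
112.168.87.234: longest match 0.0.0.0/0 -> 2.78.0.172

no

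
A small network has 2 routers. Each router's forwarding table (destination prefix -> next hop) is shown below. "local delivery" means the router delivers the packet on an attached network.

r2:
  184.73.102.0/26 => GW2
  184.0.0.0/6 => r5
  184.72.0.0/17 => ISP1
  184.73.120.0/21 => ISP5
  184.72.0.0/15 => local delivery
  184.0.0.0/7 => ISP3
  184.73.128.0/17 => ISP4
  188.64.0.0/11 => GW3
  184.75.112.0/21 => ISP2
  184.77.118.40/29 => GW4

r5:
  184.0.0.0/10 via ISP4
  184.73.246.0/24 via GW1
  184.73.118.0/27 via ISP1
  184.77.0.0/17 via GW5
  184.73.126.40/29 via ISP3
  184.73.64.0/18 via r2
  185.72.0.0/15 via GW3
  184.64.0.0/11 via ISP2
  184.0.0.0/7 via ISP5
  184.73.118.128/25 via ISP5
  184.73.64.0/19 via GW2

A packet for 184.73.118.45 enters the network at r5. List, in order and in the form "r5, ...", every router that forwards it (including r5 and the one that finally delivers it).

r5, r2

At r5: longest match for 184.73.118.45 is 184.73.64.0/18 -> r2
At r2: longest match for 184.73.118.45 is 184.72.0.0/15 -> local delivery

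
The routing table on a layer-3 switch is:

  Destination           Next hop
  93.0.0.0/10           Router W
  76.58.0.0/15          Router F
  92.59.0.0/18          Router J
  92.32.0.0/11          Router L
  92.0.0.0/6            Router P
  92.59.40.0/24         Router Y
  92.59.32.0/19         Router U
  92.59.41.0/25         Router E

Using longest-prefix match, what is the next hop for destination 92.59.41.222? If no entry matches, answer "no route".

Routes whose prefix contains 92.59.41.222:
  92.0.0.0/6 (92.0.0.0 - 95.255.255.255) -> Router P
  92.32.0.0/11 (92.32.0.0 - 92.63.255.255) -> Router L
  92.59.0.0/18 (92.59.0.0 - 92.59.63.255) -> Router J
  92.59.32.0/19 (92.59.32.0 - 92.59.63.255) -> Router U
More-specific entries that do NOT match:
  92.59.41.0/25 (92.59.41.0 - 92.59.41.127) does not contain 92.59.41.222
  92.59.40.0/24 (92.59.40.0 - 92.59.40.255) does not contain 92.59.41.222
Longest matching prefix is /19 -> next hop Router U.

Router U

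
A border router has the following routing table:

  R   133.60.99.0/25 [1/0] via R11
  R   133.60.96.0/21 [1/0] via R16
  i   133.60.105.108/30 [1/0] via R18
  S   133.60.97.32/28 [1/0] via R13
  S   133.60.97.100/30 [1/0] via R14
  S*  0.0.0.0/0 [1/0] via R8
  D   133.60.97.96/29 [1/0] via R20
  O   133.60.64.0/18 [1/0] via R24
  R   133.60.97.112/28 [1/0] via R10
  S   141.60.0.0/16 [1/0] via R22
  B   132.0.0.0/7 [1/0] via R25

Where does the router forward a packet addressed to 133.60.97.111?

Routes whose prefix contains 133.60.97.111:
  0.0.0.0/0 (default, matches everything) -> R8
  132.0.0.0/7 (132.0.0.0 - 133.255.255.255) -> R25
  133.60.64.0/18 (133.60.64.0 - 133.60.127.255) -> R24
  133.60.96.0/21 (133.60.96.0 - 133.60.103.255) -> R16
More-specific entries that do NOT match:
  133.60.105.108/30 (133.60.105.108 - 133.60.105.111) does not contain 133.60.97.111
  133.60.97.100/30 (133.60.97.100 - 133.60.97.103) does not contain 133.60.97.111
  133.60.97.96/29 (133.60.97.96 - 133.60.97.103) does not contain 133.60.97.111
  133.60.97.32/28 (133.60.97.32 - 133.60.97.47) does not contain 133.60.97.111
  133.60.97.112/28 (133.60.97.112 - 133.60.97.127) does not contain 133.60.97.111
  133.60.99.0/25 (133.60.99.0 - 133.60.99.127) does not contain 133.60.97.111
Longest matching prefix is /21 -> next hop R16.

R16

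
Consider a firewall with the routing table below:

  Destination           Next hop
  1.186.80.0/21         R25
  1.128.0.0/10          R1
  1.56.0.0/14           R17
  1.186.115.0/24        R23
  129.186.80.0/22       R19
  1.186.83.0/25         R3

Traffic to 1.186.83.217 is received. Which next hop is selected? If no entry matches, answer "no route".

Routes whose prefix contains 1.186.83.217:
  1.128.0.0/10 (1.128.0.0 - 1.191.255.255) -> R1
  1.186.80.0/21 (1.186.80.0 - 1.186.87.255) -> R25
More-specific entries that do NOT match:
  1.186.83.0/25 (1.186.83.0 - 1.186.83.127) does not contain 1.186.83.217
  1.186.115.0/24 (1.186.115.0 - 1.186.115.255) does not contain 1.186.83.217
  129.186.80.0/22 (129.186.80.0 - 129.186.83.255) does not contain 1.186.83.217
Longest matching prefix is /21 -> next hop R25.

R25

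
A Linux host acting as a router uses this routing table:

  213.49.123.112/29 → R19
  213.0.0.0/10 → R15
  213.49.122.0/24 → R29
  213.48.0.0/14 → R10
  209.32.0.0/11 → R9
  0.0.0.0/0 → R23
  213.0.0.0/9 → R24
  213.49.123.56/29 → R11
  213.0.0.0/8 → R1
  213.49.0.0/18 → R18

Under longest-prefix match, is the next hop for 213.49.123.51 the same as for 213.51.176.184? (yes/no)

213.49.123.51: longest match 213.48.0.0/14 -> R10
213.51.176.184: longest match 213.48.0.0/14 -> R10

yes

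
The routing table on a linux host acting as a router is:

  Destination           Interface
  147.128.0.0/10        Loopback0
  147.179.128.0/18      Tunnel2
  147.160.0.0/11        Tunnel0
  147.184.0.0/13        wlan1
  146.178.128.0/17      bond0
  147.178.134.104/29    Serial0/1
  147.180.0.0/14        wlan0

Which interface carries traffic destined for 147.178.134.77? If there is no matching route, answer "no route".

Tunnel0

Routes whose prefix contains 147.178.134.77:
  147.128.0.0/10 (147.128.0.0 - 147.191.255.255) -> Loopback0
  147.160.0.0/11 (147.160.0.0 - 147.191.255.255) -> Tunnel0
More-specific entries that do NOT match:
  147.178.134.104/29 (147.178.134.104 - 147.178.134.111) does not contain 147.178.134.77
  147.179.128.0/18 (147.179.128.0 - 147.179.191.255) does not contain 147.178.134.77
  146.178.128.0/17 (146.178.128.0 - 146.178.255.255) does not contain 147.178.134.77
  147.180.0.0/14 (147.180.0.0 - 147.183.255.255) does not contain 147.178.134.77
  147.184.0.0/13 (147.184.0.0 - 147.191.255.255) does not contain 147.178.134.77
Longest matching prefix is /11 -> interface Tunnel0.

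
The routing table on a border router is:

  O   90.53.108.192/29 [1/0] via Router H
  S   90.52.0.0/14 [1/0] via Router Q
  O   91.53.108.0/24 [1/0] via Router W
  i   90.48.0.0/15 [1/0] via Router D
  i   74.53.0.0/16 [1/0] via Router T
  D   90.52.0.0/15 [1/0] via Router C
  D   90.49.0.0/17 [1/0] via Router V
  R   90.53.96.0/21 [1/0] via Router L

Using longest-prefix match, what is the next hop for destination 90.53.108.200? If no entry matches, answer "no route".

Routes whose prefix contains 90.53.108.200:
  90.52.0.0/14 (90.52.0.0 - 90.55.255.255) -> Router Q
  90.52.0.0/15 (90.52.0.0 - 90.53.255.255) -> Router C
More-specific entries that do NOT match:
  90.53.108.192/29 (90.53.108.192 - 90.53.108.199) does not contain 90.53.108.200
  91.53.108.0/24 (91.53.108.0 - 91.53.108.255) does not contain 90.53.108.200
  90.53.96.0/21 (90.53.96.0 - 90.53.103.255) does not contain 90.53.108.200
  90.49.0.0/17 (90.49.0.0 - 90.49.127.255) does not contain 90.53.108.200
  74.53.0.0/16 (74.53.0.0 - 74.53.255.255) does not contain 90.53.108.200
Longest matching prefix is /15 -> next hop Router C.

Router C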